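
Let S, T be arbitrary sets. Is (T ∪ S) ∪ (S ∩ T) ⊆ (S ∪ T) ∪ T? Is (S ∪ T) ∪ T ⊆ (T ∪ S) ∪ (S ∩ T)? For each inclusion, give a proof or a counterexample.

Both inclusions hold.

(⊆) Let x ∈ (T ∪ S) ∪ (S ∩ T). Then either x ∈ S and x ∉ T; or x ∈ T and x ∉ S; or x ∈ S ∩ T. In each case x ∈ (S ∪ T) ∪ T, so (T ∪ S) ∪ (S ∩ T) ⊆ (S ∪ T) ∪ T.

(⊇) Let x ∈ (S ∪ T) ∪ T. Then either x ∈ S and x ∉ T; or x ∈ T and x ∉ S; or x ∈ S ∩ T. In each case x ∈ (T ∪ S) ∪ (S ∩ T), so (S ∪ T) ∪ T ⊆ (T ∪ S) ∪ (S ∩ T).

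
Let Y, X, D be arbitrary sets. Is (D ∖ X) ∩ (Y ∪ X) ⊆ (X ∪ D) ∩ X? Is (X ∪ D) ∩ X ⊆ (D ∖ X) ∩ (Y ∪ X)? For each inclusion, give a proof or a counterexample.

Forward inclusion. This inclusion fails. Take Y = {1}, X = ∅, D = {1}; then 1 ∈ (D ∖ X) ∩ (Y ∪ X) but 1 ∉ (X ∪ D) ∩ X.

Reverse inclusion. This inclusion fails. Take Y = ∅, X = {1}, D = ∅; then 1 ∈ (X ∪ D) ∩ X but 1 ∉ (D ∖ X) ∩ (Y ∪ X).

(⊆) fails and (⊇) fails.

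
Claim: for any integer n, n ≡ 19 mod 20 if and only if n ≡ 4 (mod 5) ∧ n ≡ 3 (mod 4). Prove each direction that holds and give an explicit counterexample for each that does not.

Both directions hold.

[⇒] Suppose n ≡ 19 (mod 20); write n = 20j + 19. Since 5 ∣ 20, reducing mod 5 gives n ≡ 19 ≡ 4 (mod 5); since 4 ∣ 20, reducing mod 4 gives n ≡ 19 ≡ 3 (mod 4).

[⇐] Conversely, if n ≡ 4 (mod 5) and n ≡ 3 (mod 4), then by the Chinese remainder theorem n ≡ 19 (mod 20). This is exactly n ≡ 19 (mod 20).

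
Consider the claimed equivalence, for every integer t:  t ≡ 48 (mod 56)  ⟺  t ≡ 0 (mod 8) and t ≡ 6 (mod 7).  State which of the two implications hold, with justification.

The biconditional holds.

(⟸) If t ≡ 0 (mod 8) and t ≡ 6 (mod 7), then by the Chinese remainder theorem t ≡ 48 (mod 56). This is exactly t ≡ 48 (mod 56).

(⟹) Suppose t ≡ 48 (mod 56); write t = 56j + 48. Since 8 ∣ 56, reducing mod 8 gives t ≡ 48 ≡ 0 (mod 8); since 7 ∣ 56, reducing mod 7 gives t ≡ 48 ≡ 6 (mod 7).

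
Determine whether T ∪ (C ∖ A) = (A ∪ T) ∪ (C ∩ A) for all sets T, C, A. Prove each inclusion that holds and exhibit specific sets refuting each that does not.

(⊆) This inclusion fails. Take T = ∅, C = {1}, A = ∅; then 1 ∈ T ∪ (C ∖ A) but 1 ∉ (A ∪ T) ∪ (C ∩ A).

(⊇) This inclusion fails. Take T = ∅, C = ∅, A = {1}; then 1 ∈ (A ∪ T) ∪ (C ∩ A) but 1 ∉ T ∪ (C ∖ A).

(⊆) fails and (⊇) fails.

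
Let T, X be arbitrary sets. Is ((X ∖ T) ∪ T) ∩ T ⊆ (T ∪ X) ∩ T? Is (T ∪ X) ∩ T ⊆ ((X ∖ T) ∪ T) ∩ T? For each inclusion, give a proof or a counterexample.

Both inclusions hold.

(⊇) Let x ∈ (T ∪ X) ∩ T. Then either x ∈ T and x ∉ X; or x ∈ T ∩ X. In each case x ∈ ((X ∖ T) ∪ T) ∩ T, so (T ∪ X) ∩ T ⊆ ((X ∖ T) ∪ T) ∩ T.

(⊆) Let x ∈ ((X ∖ T) ∪ T) ∩ T. Then either x ∈ T and x ∉ X; or x ∈ T ∩ X. In each case x ∈ (T ∪ X) ∩ T, so ((X ∖ T) ∪ T) ∩ T ⊆ (T ∪ X) ∩ T.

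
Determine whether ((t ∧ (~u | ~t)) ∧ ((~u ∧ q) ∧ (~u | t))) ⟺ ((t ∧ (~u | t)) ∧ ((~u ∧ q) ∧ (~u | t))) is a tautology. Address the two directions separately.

Both implications hold.

(←) Assume the antecedent. If u is true, the antecedent cannot hold. If u is false, the antecedent forces (u = F, q = T, t = T), and the consequent holds there. Either way the consequent holds.

(→) Assume the antecedent. If u is true, the antecedent cannot hold. If u is false, the antecedent forces (u = F, q = T, t = T), and the consequent holds there. Either way the consequent holds.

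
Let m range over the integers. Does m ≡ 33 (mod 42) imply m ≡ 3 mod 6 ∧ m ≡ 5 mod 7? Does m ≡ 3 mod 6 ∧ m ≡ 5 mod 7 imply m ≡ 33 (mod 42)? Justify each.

[⇒] Suppose m ≡ 33 (mod 42); write m = 42j + 33. Since 6 ∣ 42, reducing mod 6 gives m ≡ 33 ≡ 3 (mod 6); since 7 ∣ 42, reducing mod 7 gives m ≡ 33 ≡ 5 (mod 7).

[⇐] Conversely, if m ≡ 3 (mod 6) and m ≡ 5 (mod 7), then by the Chinese remainder theorem m ≡ 33 (mod 42). This is exactly m ≡ 33 (mod 42).

Both directions hold; the statement is true.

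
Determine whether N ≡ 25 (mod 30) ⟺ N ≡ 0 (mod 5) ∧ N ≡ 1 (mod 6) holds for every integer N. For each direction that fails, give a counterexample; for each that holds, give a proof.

The biconditional holds.

Converse. If N ≡ 0 (mod 5) and N ≡ 1 (mod 6), then by the Chinese remainder theorem N ≡ 25 (mod 30). This is exactly N ≡ 25 (mod 30).

Forward direction. Suppose N ≡ 25 (mod 30); write N = 30j + 25. Since 5 ∣ 30, reducing mod 5 gives N ≡ 25 ≡ 0 (mod 5); since 6 ∣ 30, reducing mod 6 gives N ≡ 25 ≡ 1 (mod 6).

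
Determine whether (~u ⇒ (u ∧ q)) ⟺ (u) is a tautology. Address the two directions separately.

Equivalent; both directions hold.

(⇒) Assume the antecedent. If u is true, u reduces to true regardless of the other variables. If u is false, the antecedent cannot hold. Either way u holds.

(⇐) Assume the antecedent. If u is true, ~u ⇒ (u ∧ q) reduces to true regardless of the other variables. If u is false, the antecedent cannot hold. Either way ~u ⇒ (u ∧ q) holds.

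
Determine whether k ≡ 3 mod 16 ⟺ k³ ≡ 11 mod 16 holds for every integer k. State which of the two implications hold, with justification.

(⇐) Suppose k³ ≡ 11 (mod 16). The only residue r in {0, …, 15} with r³ ≡ 11 (mod 16) is r = 3, so k ≡ 3 (mod 16).

(⇒) Suppose k ≡ 3 mod 16. Write k = 16j + 3. Then (16j + 3)³ = 4096j³ + 2304j² + 432j + 27 = 16(256j³ + 144j² + 27j + 1) + 11, so k³ ≡ 11 (mod 16).

The biconditional holds.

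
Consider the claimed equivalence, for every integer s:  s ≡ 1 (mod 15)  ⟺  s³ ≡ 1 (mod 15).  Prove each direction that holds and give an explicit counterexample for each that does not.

Forward direction. Suppose s ≡ 1 (mod 15). Write s = 15j + 1. Then (15j + 1)³ = 3375j³ + 675j² + 45j + 1 = 15(225j³ + 45j² + 3j) + 1, so s³ ≡ 1 (mod 15).

Converse. Suppose s³ ≡ 1 (mod 15). The only residue r in {0, …, 14} with r³ ≡ 1 (mod 15) is r = 1, so s ≡ 1 (mod 15).

The biconditional holds.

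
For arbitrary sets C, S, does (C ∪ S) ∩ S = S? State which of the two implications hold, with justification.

Forward inclusion. Let x ∈ (C ∪ S) ∩ S. Then either x ∈ S and x ∉ C; or x ∈ C ∩ S. In each case x ∈ S, so (C ∪ S) ∩ S ⊆ S.

Reverse inclusion. Let x ∈ S. Then either x ∈ S and x ∉ C; or x ∈ C ∩ S. In each case x ∈ (C ∪ S) ∩ S, so S ⊆ (C ∪ S) ∩ S.

The two sets are equal.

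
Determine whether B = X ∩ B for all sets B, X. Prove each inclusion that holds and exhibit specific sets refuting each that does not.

(⊆) This inclusion fails. Take B = {1}, X = ∅; then 1 ∈ B but 1 ∉ X ∩ B.

(⊇) Let x ∈ X ∩ B. Then x ∈ B ∩ X, from which x ∈ B.

(⊆) fails; (⊇) holds.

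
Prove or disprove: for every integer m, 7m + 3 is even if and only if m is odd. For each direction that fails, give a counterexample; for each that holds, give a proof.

Both directions hold.

(⇐) Suppose m is odd; write m = 2j + 1. Then 7m + 3 = 7·(2j + 1) + 3 = 2·7j + 10, which is even.

(⇒) Suppose 7m + 3 is even. Since 7 is odd, 7m and m have the same parity, so 7m + 3 ≡ m + 3 (mod 2). As 3 is odd, 7m + 3 is even exactly when m is odd. Thus m is odd.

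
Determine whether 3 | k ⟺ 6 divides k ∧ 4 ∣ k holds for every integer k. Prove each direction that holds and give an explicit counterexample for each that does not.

The forward direction fails; the converse holds.

[⇒] This fails: take k = 3. Certainly 3 ∣ 3, but 6 ∤ 3.

[⇐] Suppose 6 ∣ k and 4 ∣ k. Any common multiple of 6 and 4 is a multiple of their lcm; here lcm(6, 4) = 6·4/gcd(6, 4) = 24/2 = 12, so 12 ∣ k. Since 3 ∣ 12, it follows that 3 ∣ k.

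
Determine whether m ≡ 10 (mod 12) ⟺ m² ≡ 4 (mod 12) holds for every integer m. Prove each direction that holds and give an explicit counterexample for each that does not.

Forward direction. Suppose m ≡ 10 (mod 12). Write m = 12j + 10. Then (12j + 10)² = 144j² + 240j + 100 = 12(12j² + 20j + 8) + 4, so m² ≡ 4 (mod 12).

Converse. This fails: take m = 2. Then 2² = 4 ≡ 4 (mod 12), yet 2 ≡ 2 (mod 12), not 10.

Not equivalent: only (⇒) holds.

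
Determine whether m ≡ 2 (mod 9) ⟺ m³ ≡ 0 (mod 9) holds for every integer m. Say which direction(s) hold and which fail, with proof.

Neither implication holds.

(⟹) This fails: take m = 2. Then 2 ≡ 2 (mod 9), but 2³ = 8 ≡ 8 (mod 9), not 0.

(⟸) This fails: take m = 0. Then 0³ = 0 ≡ 0 (mod 9), yet 0 ≡ 0 (mod 9), not 2.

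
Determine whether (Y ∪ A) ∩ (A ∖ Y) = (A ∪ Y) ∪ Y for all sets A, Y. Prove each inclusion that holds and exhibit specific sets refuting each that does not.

The sets are not equal: only the forward inclusion holds.

Forward inclusion. Let x ∈ (Y ∪ A) ∩ (A ∖ Y). Then x ∈ A and x ∉ Y, from which x ∈ (A ∪ Y) ∪ Y.

Reverse inclusion. This inclusion fails. Take A = ∅, Y = {1}; then 1 ∈ (A ∪ Y) ∪ Y but 1 ∉ (Y ∪ A) ∩ (A ∖ Y).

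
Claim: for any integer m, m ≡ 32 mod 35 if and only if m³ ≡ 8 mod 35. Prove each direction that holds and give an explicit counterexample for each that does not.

(⇒) Suppose m ≡ 32 mod 35. Write m = 35j + 32. Then (35j + 32)³ = 42875j³ + 117600j² + 107520j + 32768 = 35(1225j³ + 3360j² + 3072j + 936) + 8, so m³ ≡ 8 (mod 35).

(⇐) This fails: take m = 2. Then 2³ = 8 ≡ 8 (mod 35), yet 2 ≡ 2 (mod 35), not 32.

The forward direction holds; the converse fails.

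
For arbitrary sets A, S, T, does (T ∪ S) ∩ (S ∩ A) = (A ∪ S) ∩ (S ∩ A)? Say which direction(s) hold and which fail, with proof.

Both inclusions hold.

Forward inclusion. Let x ∈ (T ∪ S) ∩ (S ∩ A). Then either x ∈ A ∩ S and x ∉ T; or x ∈ A ∩ S ∩ T. In each case x ∈ (A ∪ S) ∩ (S ∩ A), so (T ∪ S) ∩ (S ∩ A) ⊆ (A ∪ S) ∩ (S ∩ A).

Reverse inclusion. Let x ∈ (A ∪ S) ∩ (S ∩ A). Then either x ∈ A ∩ S and x ∉ T; or x ∈ A ∩ S ∩ T. In each case x ∈ (T ∪ S) ∩ (S ∩ A), so (A ∪ S) ∩ (S ∩ A) ⊆ (T ∪ S) ∩ (S ∩ A).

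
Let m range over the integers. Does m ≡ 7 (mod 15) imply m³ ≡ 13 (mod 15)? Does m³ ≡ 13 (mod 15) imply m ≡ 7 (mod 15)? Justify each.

(⟹) Suppose m ≡ 7 (mod 15). Write m = 15j + 7. Then (15j + 7)³ = 3375j³ + 4725j² + 2205j + 343 = 15(225j³ + 315j² + 147j + 22) + 13, so m³ ≡ 13 (mod 15).

(⟸) Conversely, suppose m³ ≡ 13 (mod 15). The only residue r in {0, …, 14} with r³ ≡ 13 (mod 15) is r = 7, so m ≡ 7 (mod 15).

Both implications hold.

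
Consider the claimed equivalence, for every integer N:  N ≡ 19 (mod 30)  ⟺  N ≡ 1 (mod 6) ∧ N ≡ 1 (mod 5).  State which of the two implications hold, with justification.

(⇒) fails and (⇐) fails.

(⟹) This fails: N = 19 gives 19 ≡ 19 (mod 30) but 19 ≡ 4 (mod 5), so the conjunction on the right does not hold.

(⟸) This fails: N = 1 satisfies both congruences on the right (1 ≡ 1 mod 6 and 1 ≡ 1 mod 5) yet 1 ≡ 1 (mod 30), not 19.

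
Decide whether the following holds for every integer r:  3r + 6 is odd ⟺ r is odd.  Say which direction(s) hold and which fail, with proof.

The biconditional holds.

(⟸) Suppose r is odd; write r = 2j + 1. Then 3r + 6 = 3·(2j + 1) + 6 = 2·3j + 9, which is odd.

(⟹) Suppose 3r + 6 is odd. Since 3 is odd, 3r and r have the same parity, so 3r + 6 ≡ r + 6 (mod 2). As 6 is even, 3r + 6 is odd exactly when r is odd. Thus r is odd.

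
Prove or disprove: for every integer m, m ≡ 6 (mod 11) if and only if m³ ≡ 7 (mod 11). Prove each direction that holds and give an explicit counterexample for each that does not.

Both implications hold.

(⟹) Suppose m ≡ 6 (mod 11). Write m = 11j + 6. Then (11j + 6)³ = 1331j³ + 2178j² + 1188j + 216 = 11(121j³ + 198j² + 108j + 19) + 7, so m³ ≡ 7 (mod 11).

(⟸) Conversely, suppose m³ ≡ 7 (mod 11). The only residue r in {0, …, 10} with r³ ≡ 7 (mod 11) is r = 6, so m ≡ 6 (mod 11).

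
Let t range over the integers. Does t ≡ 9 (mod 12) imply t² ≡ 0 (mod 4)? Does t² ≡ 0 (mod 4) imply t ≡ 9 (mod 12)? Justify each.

Neither implication holds.

Forward direction. This fails: take t = 9. Then 9 ≡ 9 (mod 12), but 9² = 81 ≡ 1 (mod 4), not 0.

Converse. This fails: take t = 0. Then 0² = 0 ≡ 0 (mod 4), yet 0 ≡ 0 (mod 12), not 9.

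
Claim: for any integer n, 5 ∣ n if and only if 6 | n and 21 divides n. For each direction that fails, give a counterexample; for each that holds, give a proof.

(→) This fails: take n = 5. Certainly 5 ∣ 5, but 6 ∤ 5.

(←) This fails: take n = 42. Both 6 ∣ 42 and 21 ∣ 42, yet 42 is not a multiple of 5 (since 42 = 8·5 + 2), so 5 ∤ 42.

Both directions fail.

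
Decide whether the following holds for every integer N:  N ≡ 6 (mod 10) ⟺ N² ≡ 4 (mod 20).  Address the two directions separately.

(⟹) This fails: take N = 6. Then 6 ≡ 6 (mod 10), but 6² = 36 ≡ 16 (mod 20), not 4.

(⟸) This fails: take N = 2. Then 2² = 4 ≡ 4 (mod 20), yet 2 ≡ 2 (mod 10), not 6.

Neither direction holds.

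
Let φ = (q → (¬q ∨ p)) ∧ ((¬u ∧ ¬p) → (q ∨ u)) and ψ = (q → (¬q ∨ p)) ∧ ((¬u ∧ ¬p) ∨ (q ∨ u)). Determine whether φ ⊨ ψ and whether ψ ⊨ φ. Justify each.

(→) This fails. Under q = F, p = T, u = F, the left side is true but the right side is false.

(←) This fails. Under q = F, p = F, u = F, the left side is false but the right side is true.

(⇒) fails and (⇐) fails.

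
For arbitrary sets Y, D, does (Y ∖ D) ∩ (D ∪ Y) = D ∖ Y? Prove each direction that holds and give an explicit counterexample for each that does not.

(⟹) This inclusion fails. Take Y = {1}, D = ∅; then 1 ∈ (Y ∖ D) ∩ (D ∪ Y) but 1 ∉ D ∖ Y.

(⟸) This inclusion fails. Take Y = ∅, D = {1}; then 1 ∈ D ∖ Y but 1 ∉ (Y ∖ D) ∩ (D ∪ Y).

Both inclusions fail.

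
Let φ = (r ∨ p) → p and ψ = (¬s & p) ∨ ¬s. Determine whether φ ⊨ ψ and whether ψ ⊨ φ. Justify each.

(⟹) This fails. Under r = F, p = F, s = T, the left side is true but the right side is false.

(⟸) This fails. Under r = T, p = F, s = F, the left side is false but the right side is true.

(⇒) fails and (⇐) fails.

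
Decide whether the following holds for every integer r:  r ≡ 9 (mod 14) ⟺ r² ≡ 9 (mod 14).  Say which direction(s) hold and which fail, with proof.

Both directions fail.

(⇒) This fails: take r = 9. Then 9 ≡ 9 (mod 14), but 9² = 81 ≡ 11 (mod 14), not 9.

(⇐) This fails: take r = 3. Then 3² = 9 ≡ 9 (mod 14), yet 3 ≡ 3 (mod 14), not 9.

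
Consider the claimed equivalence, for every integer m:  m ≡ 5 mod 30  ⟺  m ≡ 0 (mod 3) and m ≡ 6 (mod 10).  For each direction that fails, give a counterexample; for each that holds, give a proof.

(→) This fails: m = 5 gives 5 ≡ 5 (mod 30) but 5 ≡ 2 (mod 3), so the conjunction on the right does not hold.

(←) This fails: m = 6 satisfies both congruences on the right (6 ≡ 0 mod 3 and 6 ≡ 6 mod 10) yet 6 ≡ 6 (mod 30), not 5.

Neither direction holds.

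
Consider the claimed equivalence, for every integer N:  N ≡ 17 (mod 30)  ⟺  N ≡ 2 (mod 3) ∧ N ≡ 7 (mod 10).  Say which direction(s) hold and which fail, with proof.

Both directions hold.

(⇒) Suppose N ≡ 17 (mod 30); write N = 30j + 17. Since 3 ∣ 30, reducing mod 3 gives N ≡ 17 ≡ 2 (mod 3); since 10 ∣ 30, reducing mod 10 gives N ≡ 17 ≡ 7 (mod 10).

(⇐) Conversely, if N ≡ 2 (mod 3) and N ≡ 7 (mod 10), then by the Chinese remainder theorem N ≡ 17 (mod 30). This is exactly N ≡ 17 (mod 30).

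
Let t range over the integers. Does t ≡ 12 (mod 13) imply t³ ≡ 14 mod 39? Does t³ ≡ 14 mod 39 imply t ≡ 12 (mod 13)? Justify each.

Forward direction. This fails: take t = 12. Then 12 ≡ 12 (mod 13), but 12³ = 1728 ≡ 12 (mod 39), not 14.

Converse. This fails: take t = 14. Then 14³ = 2744 ≡ 14 (mod 39), yet 14 ≡ 1 (mod 13), not 12.

Neither implication holds.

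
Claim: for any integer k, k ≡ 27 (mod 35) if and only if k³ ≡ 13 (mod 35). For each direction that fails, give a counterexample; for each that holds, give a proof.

The forward direction holds; the converse fails.

(⇒) Suppose k ≡ 27 (mod 35). Write k = 35j + 27. Then (35j + 27)³ = 42875j³ + 99225j² + 76545j + 19683 = 35(1225j³ + 2835j² + 2187j + 562) + 13, so k³ ≡ 13 (mod 35).

(⇐) This fails: take k = 12. Then 12³ = 1728 ≡ 13 (mod 35), yet 12 ≡ 12 (mod 35), not 27.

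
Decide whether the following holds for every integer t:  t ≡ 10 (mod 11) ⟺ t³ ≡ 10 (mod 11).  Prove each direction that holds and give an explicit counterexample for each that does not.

(⇐) For the converse, argue contrapositively. If t ≢ 10 (mod 11), then t is congruent to one of 0, 1, 2, 3, 4, 5, 6, 7, 8, 9 modulo 11, and these give t³ ≡ 0, 1, 8, 5, 9, 4, 7, 2, 6, 3 respectively — never 10.

(⇒) Suppose t ≡ 10 (mod 11). Write t = 11j + 10. Then (11j + 10)³ = 1331j³ + 3630j² + 3300j + 1000 = 11(121j³ + 330j² + 300j + 90) + 10, so t³ ≡ 10 (mod 11).

Equivalent; both directions hold.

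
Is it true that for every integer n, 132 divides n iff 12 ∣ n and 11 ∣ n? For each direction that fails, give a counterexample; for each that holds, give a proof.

(⇒) If 132 ∣ n, write n = 132q. Since 132 = 11·12, n = 12·(11q), so 12 ∣ n; and since 132 = 12·11, n = 11·(12q), so 11 ∣ n.

(⇐) Suppose 12 ∣ n and 11 ∣ n. Any common multiple of 12 and 11 is a multiple of their lcm; here gcd(12, 11) = 1, so lcm(12, 11) = 12·11 = 132, so 132 ∣ n.

Both directions hold.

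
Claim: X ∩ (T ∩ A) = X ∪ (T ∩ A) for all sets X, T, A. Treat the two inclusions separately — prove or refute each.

The sets are not equal: only the forward inclusion holds.

Forward inclusion. Let x ∈ X ∩ (T ∩ A). Then x ∈ X ∩ T ∩ A, from which x ∈ X ∪ (T ∩ A).

Reverse inclusion. This inclusion fails. Take X = {1}, T = ∅, A = ∅; then 1 ∈ X ∪ (T ∩ A) but 1 ∉ X ∩ (T ∩ A).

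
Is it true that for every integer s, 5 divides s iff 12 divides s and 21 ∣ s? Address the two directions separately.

[⇒] This fails: take s = 5. Certainly 5 ∣ 5, but 12 ∤ 5.

[⇐] This fails: take s = 84. Both 12 ∣ 84 and 21 ∣ 84, yet 84 is not a multiple of 5 (since 84 = 16·5 + 4), so 5 ∤ 84.

(⇒) fails and (⇐) fails.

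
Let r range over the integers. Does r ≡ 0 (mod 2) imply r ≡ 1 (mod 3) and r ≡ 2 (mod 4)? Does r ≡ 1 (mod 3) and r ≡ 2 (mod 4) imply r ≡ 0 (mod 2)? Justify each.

(←) If r ≡ 1 (mod 3) and r ≡ 2 (mod 4), then by the Chinese remainder theorem r ≡ 10 (mod 12). Since 10 ≡ 0 (mod 2) and 2 ∣ 12, we get r ≡ 0 (mod 2).

(→) This fails: r = 0 gives 0 ≡ 0 (mod 2) but 0 ≡ 0 (mod 3), so the conjunction on the right does not hold.

The forward direction fails; the converse holds.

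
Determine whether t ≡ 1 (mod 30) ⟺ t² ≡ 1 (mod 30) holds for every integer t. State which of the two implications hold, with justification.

(⇒) holds; (⇐) fails.

Forward direction. Suppose t ≡ 1 (mod 30). Write t = 30j + 1. Then (30j + 1)² = 900j² + 60j + 1 = 30(30j² + 2j) + 1, so t² ≡ 1 (mod 30).

Converse. This fails: take t = 11. Then 11² = 121 ≡ 1 (mod 30), yet 11 ≡ 11 (mod 30), not 1.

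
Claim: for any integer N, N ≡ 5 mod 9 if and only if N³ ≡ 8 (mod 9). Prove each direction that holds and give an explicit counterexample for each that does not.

(⇒) holds; (⇐) fails.

[⇐] This fails: take N = 2. Then 2³ = 8 ≡ 8 (mod 9), yet 2 ≡ 2 (mod 9), not 5.

[⇒] Suppose N ≡ 5 mod 9. Write N = 9j + 5. Then (9j + 5)³ = 729j³ + 1215j² + 675j + 125 = 9(81j³ + 135j² + 75j + 13) + 8, so N³ ≡ 8 (mod 9).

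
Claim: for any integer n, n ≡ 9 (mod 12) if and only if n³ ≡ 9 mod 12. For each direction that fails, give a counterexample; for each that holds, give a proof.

Both implications hold.

(⇐) For the converse, argue contrapositively. If n ≢ 9 (mod 12), then n is congruent to one of 0, 1, 2, 3, 4, 5, 6, 7, 8, 10, 11 modulo 12, and these give n³ ≡ 0, 1, 8, 3, 4, 5, 0, 7, 8, 4, 11 respectively — never 9.

(⇒) Suppose n ≡ 9 (mod 12). Write n = 12j + 9. Then (12j + 9)³ = 1728j³ + 3888j² + 2916j + 729 = 12(144j³ + 324j² + 243j + 60) + 9, so n³ ≡ 9 (mod 12).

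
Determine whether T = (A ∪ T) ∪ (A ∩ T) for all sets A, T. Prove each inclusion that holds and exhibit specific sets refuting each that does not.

(⟹) Let x ∈ T. Then either x ∈ T and x ∉ A; or x ∈ A ∩ T. In each case x ∈ (A ∪ T) ∪ (A ∩ T), so T ⊆ (A ∪ T) ∪ (A ∩ T).

(⟸) This inclusion fails. Take A = {1}, T = ∅; then 1 ∈ (A ∪ T) ∪ (A ∩ T) but 1 ∉ T.

Only the forward inclusion holds.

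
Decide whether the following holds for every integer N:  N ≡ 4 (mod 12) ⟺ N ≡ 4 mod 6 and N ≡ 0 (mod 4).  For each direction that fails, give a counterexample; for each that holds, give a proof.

(⇒) Suppose N ≡ 4 (mod 12); write N = 12j + 4. Since 6 ∣ 12, reducing mod 6 gives N ≡ 4 (mod 6); since 4 ∣ 12, reducing mod 4 gives N ≡ 4 ≡ 0 (mod 4).

(⇐) Conversely, if N ≡ 4 (mod 6) and N ≡ 0 (mod 4), then by the Chinese remainder theorem N ≡ 4 (mod 12). This is exactly N ≡ 4 (mod 12).

Equivalent; both directions hold.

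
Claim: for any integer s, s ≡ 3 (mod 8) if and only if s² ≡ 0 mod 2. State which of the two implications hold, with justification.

(→) This fails: take s = 3. Then 3 ≡ 3 (mod 8), but 3² = 9 ≡ 1 (mod 2), not 0.

(←) This fails: take s = 0. Then 0² = 0 ≡ 0 (mod 2), yet 0 ≡ 0 (mod 8), not 3.

(⇒) fails and (⇐) fails.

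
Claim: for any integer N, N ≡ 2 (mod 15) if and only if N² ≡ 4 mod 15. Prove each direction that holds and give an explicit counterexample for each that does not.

(⇒) holds; (⇐) fails.

(⟸) This fails: take N = 7. Then 7² = 49 ≡ 4 (mod 15), yet 7 ≡ 7 (mod 15), not 2.

(⟹) Suppose N ≡ 2 (mod 15). Write N = 15j + 2. Then (15j + 2)² = 225j² + 60j + 4 = 15(15j² + 4j) + 4, so N² ≡ 4 (mod 15).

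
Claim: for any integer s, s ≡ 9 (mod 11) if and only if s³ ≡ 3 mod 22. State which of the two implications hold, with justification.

Forward direction. This fails: take s = 20. Then 20 ≡ 9 (mod 11), but 20³ = 8000 ≡ 14 (mod 22), not 3.

Converse. The residues r modulo 22 with r³ ≡ 3 (mod 22) are exactly {9}, and each is ≡ 9 (mod 11).

The forward direction fails; the converse holds.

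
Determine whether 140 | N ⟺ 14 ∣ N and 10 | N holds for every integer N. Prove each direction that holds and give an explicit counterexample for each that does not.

[⇐] This fails: take N = 70. Both 14 ∣ 70 and 10 ∣ 70, yet 70 is not a multiple of 140 (since 70 = 0·140 + 70), so 140 ∤ 70.

[⇒] If 140 ∣ N, write N = 140q. Since 140 = 10·14, N = 14·(10q), so 14 ∣ N; and since 140 = 14·10, N = 10·(14q), so 10 ∣ N.

(⇒) holds; (⇐) fails.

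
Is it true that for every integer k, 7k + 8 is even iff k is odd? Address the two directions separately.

Both directions fail.

Forward direction. This fails: k = 6 gives 7k + 8 = 50, which is even, but 6 is even, not odd.

Converse. This also fails: k = 1 is odd, but 7k + 8 = 15 is odd, not even.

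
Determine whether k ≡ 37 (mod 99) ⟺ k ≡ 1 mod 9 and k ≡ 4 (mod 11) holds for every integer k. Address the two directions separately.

(⟹) Suppose k ≡ 37 (mod 99); write k = 99j + 37. Since 9 ∣ 99, reducing mod 9 gives k ≡ 37 ≡ 1 (mod 9); since 11 ∣ 99, reducing mod 11 gives k ≡ 37 ≡ 4 (mod 11).

(⟸) Conversely, if k ≡ 1 (mod 9) and k ≡ 4 (mod 11), then by the Chinese remainder theorem k ≡ 37 (mod 99). This is exactly k ≡ 37 (mod 99).

The biconditional holds.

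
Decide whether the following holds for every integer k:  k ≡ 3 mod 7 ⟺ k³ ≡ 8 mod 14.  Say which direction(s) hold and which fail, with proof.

(⟹) This fails: take k = 3. Then 3 ≡ 3 (mod 7), but 3³ = 27 ≡ 13 (mod 14), not 8.

(⟸) This fails: take k = 2. Then 2³ = 8 ≡ 8 (mod 14), yet 2 ≡ 2 (mod 7), not 3.

Neither implication holds.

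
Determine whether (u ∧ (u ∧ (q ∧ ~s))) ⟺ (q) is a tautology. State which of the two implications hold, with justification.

[⇐] This fails. Under q = T, s = F, u = F, the left side is false but the right side is true.

[⇒] Assume the antecedent. If q is true, q reduces to true regardless of the other variables. If q is false, the antecedent cannot hold. Either way q holds.

Only the forward implication holds.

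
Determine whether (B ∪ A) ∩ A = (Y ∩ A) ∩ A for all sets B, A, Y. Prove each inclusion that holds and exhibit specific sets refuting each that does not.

(⊇) Let x ∈ (Y ∩ A) ∩ A. Then either x ∈ A ∩ Y and x ∉ B; or x ∈ B ∩ A ∩ Y. In each case x ∈ (B ∪ A) ∩ A, so (Y ∩ A) ∩ A ⊆ (B ∪ A) ∩ A.

(⊆) This inclusion fails. Take B = ∅, A = {1}, Y = ∅; then 1 ∈ (B ∪ A) ∩ A but 1 ∉ (Y ∩ A) ∩ A.

(⊆) fails; (⊇) holds.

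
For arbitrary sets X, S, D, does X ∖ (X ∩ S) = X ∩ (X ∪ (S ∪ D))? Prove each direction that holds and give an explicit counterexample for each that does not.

(⊆) holds; (⊇) fails.

Forward inclusion. Let x ∈ X ∖ (X ∩ S). Then either x ∈ X and x ∉ S, D; or x ∈ X ∩ D and x ∉ S. In each case x ∈ X ∩ (X ∪ (S ∪ D)), so X ∖ (X ∩ S) ⊆ X ∩ (X ∪ (S ∪ D)).

Reverse inclusion. This inclusion fails. Take X = {1}, S = {1}, D = ∅; then 1 ∈ X ∩ (X ∪ (S ∪ D)) but 1 ∉ X ∖ (X ∩ S).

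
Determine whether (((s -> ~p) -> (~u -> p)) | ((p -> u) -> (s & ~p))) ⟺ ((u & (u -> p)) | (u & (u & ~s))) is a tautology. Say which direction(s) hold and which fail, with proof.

(⟹) This fails. Under s = T, u = F, p = F, the left side is true but the right side is false.

(⟸) Assume the antecedent. If s is true, the consequent reduces to true regardless of the other variables. If s is false, the antecedent forces (s = F, u = T, p = F) or (s = F, u = T, p = T), and the consequent holds there. Either way the consequent holds.

Only the converse holds.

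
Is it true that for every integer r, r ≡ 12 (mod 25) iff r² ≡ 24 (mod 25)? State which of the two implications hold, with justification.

Forward direction. This fails: take r = 12. Then 12 ≡ 12 (mod 25), but 12² = 144 ≡ 19 (mod 25), not 24.

Converse. This fails: take r = 7. Then 7² = 49 ≡ 24 (mod 25), yet 7 ≡ 7 (mod 25), not 12.

Neither implication holds.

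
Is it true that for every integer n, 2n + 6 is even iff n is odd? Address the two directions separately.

Forward direction. This fails: take n = 2. Then 2n + 6 = 10, which is even, yet n = 2 is even, not odd.

Converse. Suppose n is odd. Since 2 is even, 2n is even for every n, so 2n + 6 has the same parity as 6, which is even. Hence 2n + 6 is even.

The forward direction fails; the converse holds.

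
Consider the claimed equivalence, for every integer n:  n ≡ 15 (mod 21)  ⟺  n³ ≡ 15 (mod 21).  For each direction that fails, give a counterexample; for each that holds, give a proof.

Not equivalent: only (⇒) holds.

[⇐] This fails: take n = 9. Then 9³ = 729 ≡ 15 (mod 21), yet 9 ≡ 9 (mod 21), not 15.

[⇒] Suppose n ≡ 15 (mod 21). Write n = 21j + 15. Then (21j + 15)³ = 9261j³ + 19845j² + 14175j + 3375 = 21(441j³ + 945j² + 675j + 160) + 15, so n³ ≡ 15 (mod 21).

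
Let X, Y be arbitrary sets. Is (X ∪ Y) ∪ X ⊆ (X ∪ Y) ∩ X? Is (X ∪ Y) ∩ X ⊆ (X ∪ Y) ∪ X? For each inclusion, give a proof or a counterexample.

Forward inclusion. This inclusion fails. Take X = ∅, Y = {1}; then 1 ∈ (X ∪ Y) ∪ X but 1 ∉ (X ∪ Y) ∩ X.

Reverse inclusion. Let x ∈ (X ∪ Y) ∩ X. Then either x ∈ X and x ∉ Y; or x ∈ X ∩ Y. In each case x ∈ (X ∪ Y) ∪ X, so (X ∪ Y) ∩ X ⊆ (X ∪ Y) ∪ X.

The sets are not equal: only the reverse inclusion holds.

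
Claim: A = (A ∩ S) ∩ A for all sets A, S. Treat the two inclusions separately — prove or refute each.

Only the reverse inclusion holds.

(⊆) This inclusion fails. Take A = {1}, S = ∅; then 1 ∈ A but 1 ∉ (A ∩ S) ∩ A.

(⊇) Let x ∈ (A ∩ S) ∩ A. Then x ∈ A ∩ S, from which x ∈ A.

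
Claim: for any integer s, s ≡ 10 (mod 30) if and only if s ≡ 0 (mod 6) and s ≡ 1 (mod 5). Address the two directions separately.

Both directions fail.

Forward direction. This fails: s = 10 gives 10 ≡ 10 (mod 30) but 10 ≡ 4 (mod 6), so the conjunction on the right does not hold.

Converse. This fails: s = 6 satisfies both congruences on the right (6 ≡ 0 mod 6 and 6 ≡ 1 mod 5) yet 6 ≡ 6 (mod 30), not 10.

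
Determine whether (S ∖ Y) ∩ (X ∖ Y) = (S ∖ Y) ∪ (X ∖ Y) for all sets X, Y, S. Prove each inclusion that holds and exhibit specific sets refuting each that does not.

(⟹) Let x ∈ (S ∖ Y) ∩ (X ∖ Y). Then x ∈ X ∩ S and x ∉ Y, from which x ∈ (S ∖ Y) ∪ (X ∖ Y).

(⟸) This inclusion fails. Take X = {1}, Y = ∅, S = ∅; then 1 ∈ (S ∖ Y) ∪ (X ∖ Y) but 1 ∉ (S ∖ Y) ∩ (X ∖ Y).

(⊆) holds; (⊇) fails.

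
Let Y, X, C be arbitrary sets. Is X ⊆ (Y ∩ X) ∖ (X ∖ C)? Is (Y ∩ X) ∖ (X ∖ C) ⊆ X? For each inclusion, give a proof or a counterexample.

The sets are not equal: only the reverse inclusion holds.

(⊇) Let x ∈ (Y ∩ X) ∖ (X ∖ C). Then x ∈ Y ∩ X ∩ C, from which x ∈ X.

(⊆) This inclusion fails. Take Y = ∅, X = {1}, C = ∅; then 1 ∈ X but 1 ∉ (Y ∩ X) ∖ (X ∖ C).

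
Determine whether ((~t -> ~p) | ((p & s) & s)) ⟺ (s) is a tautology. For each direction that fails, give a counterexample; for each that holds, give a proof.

Converse. Assume the antecedent. If s is true, (~t -> ~p) | ((p & s) & s) reduces to true regardless of the other variables. If s is false, the antecedent cannot hold. Either way (~t -> ~p) | ((p & s) & s) holds.

Forward direction. This fails. Under s = F, t = F, p = F, the left side is true but the right side is false.

Only the reverse direction holds.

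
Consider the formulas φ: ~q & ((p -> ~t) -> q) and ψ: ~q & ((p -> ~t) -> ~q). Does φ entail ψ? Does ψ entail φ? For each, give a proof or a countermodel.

(⇒) holds; (⇐) fails.

(⇒) Assume the antecedent. If t is true, the antecedent forces (t = T, p = T, q = F), and ~q & ((p -> ~t) -> ~q) holds there. If t is false, the antecedent cannot hold. Either way ~q & ((p -> ~t) -> ~q) holds.

(⇐) This fails. Under t = F, p = F, q = F, the left side is false but the right side is true.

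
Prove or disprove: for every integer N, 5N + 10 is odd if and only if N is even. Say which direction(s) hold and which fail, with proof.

[⇒] This fails: N = 1 gives 5N + 10 = 15, which is odd, but 1 is odd, not even.

[⇐] This also fails: N = 0 is even, but 5N + 10 = 10 is even, not odd.

Neither implication holds.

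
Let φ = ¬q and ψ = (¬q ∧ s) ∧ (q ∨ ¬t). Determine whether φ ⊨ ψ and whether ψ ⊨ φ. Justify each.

Not equivalent: only (⇐) holds.

[⇒] This fails. Under t = F, q = F, s = F, the left side is true but the right side is false.

[⇐] Assume the antecedent. If t is true, the antecedent cannot hold. If t is false, the antecedent forces (t = F, q = F, s = T), and ¬q holds there. Either way ¬q holds.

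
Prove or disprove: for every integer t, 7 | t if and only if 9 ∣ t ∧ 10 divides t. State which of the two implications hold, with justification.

(⟹) This fails: take t = 7. Certainly 7 ∣ 7, but 9 ∤ 7.

(⟸) This fails: take t = 90. Both 9 ∣ 90 and 10 ∣ 90, yet 90 is not a multiple of 7 (since 90 = 12·7 + 6), so 7 ∤ 90.

Neither implication holds.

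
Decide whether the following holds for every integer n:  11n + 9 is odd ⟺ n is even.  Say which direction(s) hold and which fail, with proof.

(→) Suppose 11n + 9 is odd. Since 11 is odd, 11n and n have the same parity, so 11n + 9 ≡ n + 9 (mod 2). As 9 is odd, 11n + 9 is odd exactly when n is even. Thus n is even.

(←) Conversely, suppose n is even; write n = 2j. Then 11n + 9 = 11·(2j) + 9 = 2·11j + 9, which is odd.

Both directions hold; the statement is true.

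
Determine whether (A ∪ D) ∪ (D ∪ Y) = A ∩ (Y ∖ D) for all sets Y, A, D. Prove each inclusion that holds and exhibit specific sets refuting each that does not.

(⊆) fails; (⊇) holds.

(⟹) This inclusion fails. Take Y = {1}, A = ∅, D = ∅; then 1 ∈ (A ∪ D) ∪ (D ∪ Y) but 1 ∉ A ∩ (Y ∖ D).

(⟸) Let x ∈ A ∩ (Y ∖ D). Then x ∈ Y ∩ A and x ∉ D, from which x ∈ (A ∪ D) ∪ (D ∪ Y).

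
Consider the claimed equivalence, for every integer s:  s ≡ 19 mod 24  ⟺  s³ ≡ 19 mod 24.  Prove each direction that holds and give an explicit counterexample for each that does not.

Forward direction. Suppose s ≡ 19 mod 24. Write s = 24j + 19. Then (24j + 19)³ = 13824j³ + 32832j² + 25992j + 6859 = 24(576j³ + 1368j² + 1083j + 285) + 19, so s³ ≡ 19 (mod 24).

Converse. Suppose s³ ≡ 19 (mod 24). The only residue r in {0, …, 23} with r³ ≡ 19 (mod 24) is r = 19, so s ≡ 19 (mod 24).

Both directions hold.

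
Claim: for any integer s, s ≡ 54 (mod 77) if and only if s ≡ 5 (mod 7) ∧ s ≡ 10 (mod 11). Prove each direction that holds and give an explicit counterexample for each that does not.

(⟹) Suppose s ≡ 54 (mod 77); write s = 77j + 54. Since 7 ∣ 77, reducing mod 7 gives s ≡ 54 ≡ 5 (mod 7); since 11 ∣ 77, reducing mod 11 gives s ≡ 54 ≡ 10 (mod 11).

(⟸) Conversely, if s ≡ 5 (mod 7) and s ≡ 10 (mod 11), then by the Chinese remainder theorem s ≡ 54 (mod 77). This is exactly s ≡ 54 (mod 77).

The biconditional holds.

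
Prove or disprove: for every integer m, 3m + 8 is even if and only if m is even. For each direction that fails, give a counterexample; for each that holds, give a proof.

The biconditional holds.

(⟹) Suppose 3m + 8 is even. Since 3 is odd, 3m and m have the same parity, so 3m + 8 ≡ m + 8 (mod 2). As 8 is even, 3m + 8 is even exactly when m is even. Thus m is even.

(⟸) Conversely, suppose m is even; write m = 2j. Then 3m + 8 = 3·(2j) + 8 = 2·3j + 8, which is even.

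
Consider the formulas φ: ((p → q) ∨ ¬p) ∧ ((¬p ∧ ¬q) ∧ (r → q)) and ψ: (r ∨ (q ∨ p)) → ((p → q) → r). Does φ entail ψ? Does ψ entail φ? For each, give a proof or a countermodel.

(⟹) Assume the antecedent. If r is true, the antecedent cannot hold. If r is false, the antecedent forces (r = F, p = F, q = F), and (r ∨ (q ∨ p)) → ((p → q) → r) holds there. Either way (r ∨ (q ∨ p)) → ((p → q) → r) holds.

(⟸) This fails. Under r = T, p = F, q = F, the left side is false but the right side is true.

Only the forward direction holds.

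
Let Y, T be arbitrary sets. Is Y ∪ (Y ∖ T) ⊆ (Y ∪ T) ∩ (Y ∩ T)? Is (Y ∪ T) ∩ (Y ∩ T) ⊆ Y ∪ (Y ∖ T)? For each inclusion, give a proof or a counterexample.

(⟹) This inclusion fails. Take Y = {1}, T = ∅; then 1 ∈ Y ∪ (Y ∖ T) but 1 ∉ (Y ∪ T) ∩ (Y ∩ T).

(⟸) Let x ∈ (Y ∪ T) ∩ (Y ∩ T). Then x ∈ Y ∩ T, from which x ∈ Y ∪ (Y ∖ T).

(⊆) fails; (⊇) holds.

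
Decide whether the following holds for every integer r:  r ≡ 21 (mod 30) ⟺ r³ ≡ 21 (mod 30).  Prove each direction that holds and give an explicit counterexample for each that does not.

(⟹) Suppose r ≡ 21 (mod 30). Write r = 30j + 21. Then (30j + 21)³ = 27000j³ + 56700j² + 39690j + 9261 = 30(900j³ + 1890j² + 1323j + 308) + 21, so r³ ≡ 21 (mod 30).

(⟸) Conversely, suppose r³ ≡ 21 (mod 30). The only residue r in {0, …, 29} with r³ ≡ 21 (mod 30) is r = 21, so r ≡ 21 (mod 30).

Equivalent; both directions hold.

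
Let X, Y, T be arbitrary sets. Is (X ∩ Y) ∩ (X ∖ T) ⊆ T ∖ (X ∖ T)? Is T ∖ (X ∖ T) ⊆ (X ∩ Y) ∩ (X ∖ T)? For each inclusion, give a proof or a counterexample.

(⟹) This inclusion fails. Take X = {1}, Y = {1}, T = ∅; then 1 ∈ (X ∩ Y) ∩ (X ∖ T) but 1 ∉ T ∖ (X ∖ T).

(⟸) This inclusion fails. Take X = ∅, Y = ∅, T = {1}; then 1 ∈ T ∖ (X ∖ T) but 1 ∉ (X ∩ Y) ∩ (X ∖ T).

Neither inclusion holds.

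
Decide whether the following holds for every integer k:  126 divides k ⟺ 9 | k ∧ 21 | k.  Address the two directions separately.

Only the forward implication holds.

(⇒) If 126 ∣ k, write k = 126q. Since 126 = 14·9, k = 9·(14q), so 9 ∣ k; and since 126 = 6·21, k = 21·(6q), so 21 ∣ k.

(⇐) This fails: take k = 63. Both 9 ∣ 63 and 21 ∣ 63, yet 63 is not a multiple of 126 (since 63 = 0·126 + 63), so 126 ∤ 63.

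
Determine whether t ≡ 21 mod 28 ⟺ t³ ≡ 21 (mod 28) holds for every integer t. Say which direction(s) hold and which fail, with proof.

Equivalent; both directions hold.

(⇒) Suppose t ≡ 21 mod 28. Write t = 28j + 21. Then (28j + 21)³ = 21952j³ + 49392j² + 37044j + 9261 = 28(784j³ + 1764j² + 1323j + 330) + 21, so t³ ≡ 21 (mod 28).

(⇐) Conversely, suppose t³ ≡ 21 (mod 28). The only residue r in {0, …, 27} with r³ ≡ 21 (mod 28) is r = 21, so t ≡ 21 (mod 28).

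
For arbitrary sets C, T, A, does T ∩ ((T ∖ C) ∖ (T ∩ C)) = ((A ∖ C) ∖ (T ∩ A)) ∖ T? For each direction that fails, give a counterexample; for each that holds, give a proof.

(⟹) This inclusion fails. Take C = ∅, T = {1}, A = ∅; then 1 ∈ T ∩ ((T ∖ C) ∖ (T ∩ C)) but 1 ∉ ((A ∖ C) ∖ (T ∩ A)) ∖ T.

(⟸) This inclusion fails. Take C = ∅, T = ∅, A = {1}; then 1 ∈ ((A ∖ C) ∖ (T ∩ A)) ∖ T but 1 ∉ T ∩ ((T ∖ C) ∖ (T ∩ C)).

(⊆) fails and (⊇) fails.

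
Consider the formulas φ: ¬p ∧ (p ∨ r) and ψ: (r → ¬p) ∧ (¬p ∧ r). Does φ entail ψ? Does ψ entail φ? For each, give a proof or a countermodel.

The biconditional holds.

Forward direction. Assume the antecedent. If p is true, the antecedent cannot hold. If p is false, the antecedent forces (p = F, r = T), and (r → ¬p) ∧ (¬p ∧ r) holds there. Either way (r → ¬p) ∧ (¬p ∧ r) holds.

Converse. Assume the antecedent. If p is true, the antecedent cannot hold. If p is false, the antecedent forces (p = F, r = T), and ¬p ∧ (p ∨ r) holds there. Either way ¬p ∧ (p ∨ r) holds.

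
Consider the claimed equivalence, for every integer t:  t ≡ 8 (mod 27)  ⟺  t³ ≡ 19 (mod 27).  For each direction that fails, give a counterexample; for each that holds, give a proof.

(⟹) This fails: take t = 8. Then 8 ≡ 8 (mod 27), but 8³ = 512 ≡ 26 (mod 27), not 19.

(⟸) This fails: take t = 7. Then 7³ = 343 ≡ 19 (mod 27), yet 7 ≡ 7 (mod 27), not 8.

(⇒) fails and (⇐) fails.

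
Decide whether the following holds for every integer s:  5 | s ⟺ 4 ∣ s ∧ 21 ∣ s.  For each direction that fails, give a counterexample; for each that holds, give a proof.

Neither direction holds.

[⇒] This fails: take s = 5. Certainly 5 ∣ 5, but 4 ∤ 5.

[⇐] This fails: take s = 84. Both 4 ∣ 84 and 21 ∣ 84, yet 84 is not a multiple of 5 (since 84 = 16·5 + 4), so 5 ∤ 84.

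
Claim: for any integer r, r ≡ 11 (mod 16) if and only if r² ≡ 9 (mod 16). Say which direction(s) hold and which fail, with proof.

(⇒) Suppose r ≡ 11 (mod 16). Write r = 16j + 11. Then (16j + 11)² = 256j² + 352j + 121 = 16(16j² + 22j + 7) + 9, so r² ≡ 9 (mod 16).

(⇐) This fails: take r = 3. Then 3² = 9 ≡ 9 (mod 16), yet 3 ≡ 3 (mod 16), not 11.

Only the forward direction holds.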